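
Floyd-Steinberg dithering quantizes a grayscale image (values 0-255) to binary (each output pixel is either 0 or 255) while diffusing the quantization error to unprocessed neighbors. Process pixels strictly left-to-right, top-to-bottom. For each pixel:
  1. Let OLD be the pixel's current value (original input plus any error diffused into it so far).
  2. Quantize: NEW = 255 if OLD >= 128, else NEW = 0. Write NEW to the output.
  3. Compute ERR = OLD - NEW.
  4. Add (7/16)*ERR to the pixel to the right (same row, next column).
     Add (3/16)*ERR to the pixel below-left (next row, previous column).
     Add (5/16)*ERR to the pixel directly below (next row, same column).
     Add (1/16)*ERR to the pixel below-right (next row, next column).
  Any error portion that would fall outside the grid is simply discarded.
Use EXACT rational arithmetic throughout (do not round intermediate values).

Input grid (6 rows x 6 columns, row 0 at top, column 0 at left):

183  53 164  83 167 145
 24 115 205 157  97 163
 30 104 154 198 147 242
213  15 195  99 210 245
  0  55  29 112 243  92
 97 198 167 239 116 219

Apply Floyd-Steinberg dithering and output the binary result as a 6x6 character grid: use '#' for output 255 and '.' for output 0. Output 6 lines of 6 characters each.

Answer: #.#.#.
..##.#
.#.###
#.#.##
....#.
.#####

Derivation:
(0,0): OLD=183 → NEW=255, ERR=-72
(0,1): OLD=43/2 → NEW=0, ERR=43/2
(0,2): OLD=5549/32 → NEW=255, ERR=-2611/32
(0,3): OLD=24219/512 → NEW=0, ERR=24219/512
(0,4): OLD=1537597/8192 → NEW=255, ERR=-551363/8192
(0,5): OLD=15145899/131072 → NEW=0, ERR=15145899/131072
(1,0): OLD=177/32 → NEW=0, ERR=177/32
(1,1): OLD=26711/256 → NEW=0, ERR=26711/256
(1,2): OLD=1928099/8192 → NEW=255, ERR=-160861/8192
(1,3): OLD=4766823/32768 → NEW=255, ERR=-3589017/32768
(1,4): OLD=110459989/2097152 → NEW=0, ERR=110459989/2097152
(1,5): OLD=7313115331/33554432 → NEW=255, ERR=-1243264829/33554432
(2,0): OLD=210093/4096 → NEW=0, ERR=210093/4096
(2,1): OLD=20409279/131072 → NEW=255, ERR=-13014081/131072
(2,2): OLD=189601789/2097152 → NEW=0, ERR=189601789/2097152
(2,3): OLD=3556352085/16777216 → NEW=255, ERR=-721837995/16777216
(2,4): OLD=70246143359/536870912 → NEW=255, ERR=-66655939201/536870912
(2,5): OLD=1540989167721/8589934592 → NEW=255, ERR=-649444153239/8589934592
(3,0): OLD=441266013/2097152 → NEW=255, ERR=-93507747/2097152
(3,1): OLD=-257995623/16777216 → NEW=0, ERR=-257995623/16777216
(3,2): OLD=27145849883/134217728 → NEW=255, ERR=-7079670757/134217728
(3,3): OLD=385248904593/8589934592 → NEW=0, ERR=385248904593/8589934592
(3,4): OLD=11954266956017/68719476736 → NEW=255, ERR=-5569199611663/68719476736
(3,5): OLD=195886225176191/1099511627776 → NEW=255, ERR=-84489239906689/1099511627776
(4,0): OLD=-4514296749/268435456 → NEW=0, ERR=-4514296749/268435456
(4,1): OLD=129536458039/4294967296 → NEW=0, ERR=129536458039/4294967296
(4,2): OLD=4557398375797/137438953472 → NEW=0, ERR=4557398375797/137438953472
(4,3): OLD=268347525094697/2199023255552 → NEW=0, ERR=268347525094697/2199023255552
(4,4): OLD=9128851435518649/35184372088832 → NEW=255, ERR=156836552866489/35184372088832
(4,5): OLD=36519542998584431/562949953421312 → NEW=0, ERR=36519542998584431/562949953421312
(5,0): OLD=6693254877589/68719476736 → NEW=0, ERR=6693254877589/68719476736
(5,1): OLD=561198881363685/2199023255552 → NEW=255, ERR=447951197925/2199023255552
(5,2): OLD=3557441454542119/17592186044416 → NEW=255, ERR=-928565986783961/17592186044416
(5,3): OLD=144650120703097373/562949953421312 → NEW=255, ERR=1097882580662813/562949953421312
(5,4): OLD=155415351407988701/1125899906842624 → NEW=255, ERR=-131689124836880419/1125899906842624
(5,5): OLD=3393543599395963521/18014398509481984 → NEW=255, ERR=-1200128020521942399/18014398509481984
Row 0: #.#.#.
Row 1: ..##.#
Row 2: .#.###
Row 3: #.#.##
Row 4: ....#.
Row 5: .#####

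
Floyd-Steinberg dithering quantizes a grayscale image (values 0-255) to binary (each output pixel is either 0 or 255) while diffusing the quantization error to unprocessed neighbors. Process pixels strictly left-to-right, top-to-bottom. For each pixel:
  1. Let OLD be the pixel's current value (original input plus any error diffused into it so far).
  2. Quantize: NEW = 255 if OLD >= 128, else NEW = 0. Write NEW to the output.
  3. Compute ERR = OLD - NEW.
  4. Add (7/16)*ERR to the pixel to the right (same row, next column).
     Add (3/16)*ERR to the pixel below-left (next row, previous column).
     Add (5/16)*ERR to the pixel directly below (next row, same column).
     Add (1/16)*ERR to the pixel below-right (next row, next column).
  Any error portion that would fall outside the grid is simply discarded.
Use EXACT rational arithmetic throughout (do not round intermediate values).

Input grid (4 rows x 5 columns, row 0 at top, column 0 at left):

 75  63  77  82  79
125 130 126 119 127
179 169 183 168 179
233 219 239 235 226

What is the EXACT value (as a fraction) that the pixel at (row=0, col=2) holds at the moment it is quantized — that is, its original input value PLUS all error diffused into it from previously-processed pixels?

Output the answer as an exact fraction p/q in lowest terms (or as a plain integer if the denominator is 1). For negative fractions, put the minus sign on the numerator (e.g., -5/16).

(0,0): OLD=75 → NEW=0, ERR=75
(0,1): OLD=1533/16 → NEW=0, ERR=1533/16
(0,2): OLD=30443/256 → NEW=0, ERR=30443/256
Target (0,2): original=77, with diffused error = 30443/256

Answer: 30443/256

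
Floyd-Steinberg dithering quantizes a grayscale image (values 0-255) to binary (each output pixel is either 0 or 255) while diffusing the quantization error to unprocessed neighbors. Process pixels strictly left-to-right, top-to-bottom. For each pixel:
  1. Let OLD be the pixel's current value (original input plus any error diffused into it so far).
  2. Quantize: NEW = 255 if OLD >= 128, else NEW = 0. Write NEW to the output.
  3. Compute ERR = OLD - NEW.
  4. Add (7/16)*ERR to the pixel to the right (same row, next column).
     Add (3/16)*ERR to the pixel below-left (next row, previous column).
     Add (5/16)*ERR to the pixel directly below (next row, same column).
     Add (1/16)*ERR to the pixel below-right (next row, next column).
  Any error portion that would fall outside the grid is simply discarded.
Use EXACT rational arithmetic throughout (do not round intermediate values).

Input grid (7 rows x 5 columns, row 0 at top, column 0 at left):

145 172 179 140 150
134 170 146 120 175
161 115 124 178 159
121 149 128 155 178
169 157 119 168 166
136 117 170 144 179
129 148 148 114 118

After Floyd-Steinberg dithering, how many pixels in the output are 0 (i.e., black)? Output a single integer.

(0,0): OLD=145 → NEW=255, ERR=-110
(0,1): OLD=991/8 → NEW=0, ERR=991/8
(0,2): OLD=29849/128 → NEW=255, ERR=-2791/128
(0,3): OLD=267183/2048 → NEW=255, ERR=-255057/2048
(0,4): OLD=3129801/32768 → NEW=0, ERR=3129801/32768
(1,0): OLD=15725/128 → NEW=0, ERR=15725/128
(1,1): OLD=257531/1024 → NEW=255, ERR=-3589/1024
(1,2): OLD=3999127/32768 → NEW=0, ERR=3999127/32768
(1,3): OLD=19794699/131072 → NEW=255, ERR=-13628661/131072
(1,4): OLD=317873345/2097152 → NEW=255, ERR=-216900415/2097152
(2,0): OLD=3256057/16384 → NEW=255, ERR=-921863/16384
(2,1): OLD=62835779/524288 → NEW=0, ERR=62835779/524288
(2,2): OLD=1634586505/8388608 → NEW=255, ERR=-504508535/8388608
(2,3): OLD=14418995851/134217728 → NEW=0, ERR=14418995851/134217728
(2,4): OLD=359018989325/2147483648 → NEW=255, ERR=-188589340915/2147483648
(3,0): OLD=1056030825/8388608 → NEW=0, ERR=1056030825/8388608
(3,1): OLD=15216000053/67108864 → NEW=255, ERR=-1896760267/67108864
(3,2): OLD=267305527383/2147483648 → NEW=0, ERR=267305527383/2147483648
(3,3): OLD=956936949887/4294967296 → NEW=255, ERR=-138279710593/4294967296
(3,4): OLD=9839623342939/68719476736 → NEW=255, ERR=-7683843224741/68719476736
(4,0): OLD=218013320455/1073741824 → NEW=255, ERR=-55790844665/1073741824
(4,1): OLD=5382185929095/34359738368 → NEW=255, ERR=-3379547354745/34359738368
(4,2): OLD=58858698249161/549755813888 → NEW=0, ERR=58858698249161/549755813888
(4,3): OLD=1685273478311815/8796093022208 → NEW=255, ERR=-557730242351225/8796093022208
(4,4): OLD=14257454859397169/140737488355328 → NEW=0, ERR=14257454859397169/140737488355328
(5,0): OLD=55701613478133/549755813888 → NEW=0, ERR=55701613478133/549755813888
(5,1): OLD=648350785922335/4398046511104 → NEW=255, ERR=-473151074409185/4398046511104
(5,2): OLD=19471598988741655/140737488355328 → NEW=255, ERR=-16416460541866985/140737488355328
(5,3): OLD=55641430329871385/562949953421312 → NEW=0, ERR=55641430329871385/562949953421312
(5,4): OLD=2251233040585202243/9007199254740992 → NEW=255, ERR=-45602769373750717/9007199254740992
(6,0): OLD=9886179314816421/70368744177664 → NEW=255, ERR=-8057850450487899/70368744177664
(6,1): OLD=109762525637917611/2251799813685248 → NEW=0, ERR=109762525637917611/2251799813685248
(6,2): OLD=5212726608783685641/36028797018963968 → NEW=255, ERR=-3974616631052126199/36028797018963968
(6,3): OLD=50949619919581280675/576460752303423488 → NEW=0, ERR=50949619919581280675/576460752303423488
(6,4): OLD=1487389178244120578869/9223372036854775808 → NEW=255, ERR=-864570691153847252171/9223372036854775808
Output grid:
  Row 0: #.##.  (2 black, running=2)
  Row 1: .#.##  (2 black, running=4)
  Row 2: #.#.#  (2 black, running=6)
  Row 3: .#.##  (2 black, running=8)
  Row 4: ##.#.  (2 black, running=10)
  Row 5: .##.#  (2 black, running=12)
  Row 6: #.#.#  (2 black, running=14)

Answer: 14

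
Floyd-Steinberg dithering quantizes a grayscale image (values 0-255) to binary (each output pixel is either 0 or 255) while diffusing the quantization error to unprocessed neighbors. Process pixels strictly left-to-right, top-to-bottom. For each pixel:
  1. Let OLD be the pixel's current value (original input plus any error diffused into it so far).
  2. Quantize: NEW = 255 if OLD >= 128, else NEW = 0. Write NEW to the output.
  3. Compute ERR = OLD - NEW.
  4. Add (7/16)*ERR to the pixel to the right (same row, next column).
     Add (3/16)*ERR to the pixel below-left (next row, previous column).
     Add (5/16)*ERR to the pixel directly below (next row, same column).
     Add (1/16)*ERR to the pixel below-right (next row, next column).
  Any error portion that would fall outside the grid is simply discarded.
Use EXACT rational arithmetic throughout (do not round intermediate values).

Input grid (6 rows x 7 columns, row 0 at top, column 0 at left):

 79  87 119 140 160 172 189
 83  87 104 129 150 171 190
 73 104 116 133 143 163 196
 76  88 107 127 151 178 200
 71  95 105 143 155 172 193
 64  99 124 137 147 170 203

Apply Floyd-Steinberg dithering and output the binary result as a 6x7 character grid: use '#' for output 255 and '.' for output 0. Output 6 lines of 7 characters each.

Answer: ..#.###
#.#.#.#
..#.##.
.#.#.##
..#.#.#
.#.#.##

Derivation:
(0,0): OLD=79 → NEW=0, ERR=79
(0,1): OLD=1945/16 → NEW=0, ERR=1945/16
(0,2): OLD=44079/256 → NEW=255, ERR=-21201/256
(0,3): OLD=425033/4096 → NEW=0, ERR=425033/4096
(0,4): OLD=13460991/65536 → NEW=255, ERR=-3250689/65536
(0,5): OLD=157600249/1048576 → NEW=255, ERR=-109786631/1048576
(0,6): OLD=2402387407/16777216 → NEW=255, ERR=-1875802673/16777216
(1,0): OLD=33403/256 → NEW=255, ERR=-31877/256
(1,1): OLD=122717/2048 → NEW=0, ERR=122717/2048
(1,2): OLD=8610721/65536 → NEW=255, ERR=-8100959/65536
(1,3): OLD=24345677/262144 → NEW=0, ERR=24345677/262144
(1,4): OLD=2717654791/16777216 → NEW=255, ERR=-1560535289/16777216
(1,5): OLD=9868100535/134217728 → NEW=0, ERR=9868100535/134217728
(1,6): OLD=388013801177/2147483648 → NEW=255, ERR=-159594529063/2147483648
(2,0): OLD=1485135/32768 → NEW=0, ERR=1485135/32768
(2,1): OLD=117015125/1048576 → NEW=0, ERR=117015125/1048576
(2,2): OLD=2472165439/16777216 → NEW=255, ERR=-1806024641/16777216
(2,3): OLD=12047454215/134217728 → NEW=0, ERR=12047454215/134217728
(2,4): OLD=185535108919/1073741824 → NEW=255, ERR=-88269056201/1073741824
(2,5): OLD=4475786505789/34359738368 → NEW=255, ERR=-4285946778051/34359738368
(2,6): OLD=67509183487611/549755813888 → NEW=0, ERR=67509183487611/549755813888
(3,0): OLD=1863735391/16777216 → NEW=0, ERR=1863735391/16777216
(3,1): OLD=20685996531/134217728 → NEW=255, ERR=-13539524109/134217728
(3,2): OLD=56941697289/1073741824 → NEW=0, ERR=56941697289/1073741824
(3,3): OLD=670485172591/4294967296 → NEW=255, ERR=-424731487889/4294967296
(3,4): OLD=35331423528031/549755813888 → NEW=0, ERR=35331423528031/549755813888
(3,5): OLD=813741287046541/4398046511104 → NEW=255, ERR=-307760573284979/4398046511104
(3,6): OLD=14071190974451859/70368744177664 → NEW=255, ERR=-3872838790852461/70368744177664
(4,0): OLD=186402182321/2147483648 → NEW=0, ERR=186402182321/2147483648
(4,1): OLD=4066036806269/34359738368 → NEW=0, ERR=4066036806269/34359738368
(4,2): OLD=81637615787123/549755813888 → NEW=255, ERR=-58550116754317/549755813888
(4,3): OLD=355655376121313/4398046511104 → NEW=0, ERR=355655376121313/4398046511104
(4,4): OLD=6725896579027539/35184372088832 → NEW=255, ERR=-2246118303624621/35184372088832
(4,5): OLD=130492187702418899/1125899906842624 → NEW=0, ERR=130492187702418899/1125899906842624
(4,6): OLD=4001610416217803701/18014398509481984 → NEW=255, ERR=-592061203700102219/18014398509481984
(5,0): OLD=62294657093319/549755813888 → NEW=0, ERR=62294657093319/549755813888
(5,1): OLD=752113680882285/4398046511104 → NEW=255, ERR=-369388179449235/4398046511104
(5,2): OLD=2692710595639691/35184372088832 → NEW=0, ERR=2692710595639691/35184372088832
(5,3): OLD=49856885224949975/281474976710656 → NEW=255, ERR=-21919233836267305/281474976710656
(5,4): OLD=2157523444292740573/18014398509481984 → NEW=0, ERR=2157523444292740573/18014398509481984
(5,5): OLD=35807503444738789901/144115188075855872 → NEW=255, ERR=-941869514604457459/144115188075855872
(5,6): OLD=454513596146054200355/2305843009213693952 → NEW=255, ERR=-133476371203437757405/2305843009213693952
Row 0: ..#.###
Row 1: #.#.#.#
Row 2: ..#.##.
Row 3: .#.#.##
Row 4: ..#.#.#
Row 5: .#.#.##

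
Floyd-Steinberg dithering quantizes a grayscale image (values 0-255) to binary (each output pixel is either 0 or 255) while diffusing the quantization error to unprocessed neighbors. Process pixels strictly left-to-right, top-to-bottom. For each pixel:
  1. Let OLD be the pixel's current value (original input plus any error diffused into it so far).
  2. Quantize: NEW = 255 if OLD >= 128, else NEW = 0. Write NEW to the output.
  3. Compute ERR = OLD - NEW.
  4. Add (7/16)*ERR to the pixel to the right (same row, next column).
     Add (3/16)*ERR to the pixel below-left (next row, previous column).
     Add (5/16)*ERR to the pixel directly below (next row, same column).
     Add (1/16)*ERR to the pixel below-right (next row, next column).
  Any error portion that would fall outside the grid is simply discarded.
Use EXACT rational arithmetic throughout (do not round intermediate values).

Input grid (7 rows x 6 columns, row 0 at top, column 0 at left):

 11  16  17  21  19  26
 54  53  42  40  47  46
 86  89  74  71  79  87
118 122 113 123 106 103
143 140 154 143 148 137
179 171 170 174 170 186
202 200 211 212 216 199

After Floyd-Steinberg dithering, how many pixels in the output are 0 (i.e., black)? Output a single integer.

Answer: 24

Derivation:
(0,0): OLD=11 → NEW=0, ERR=11
(0,1): OLD=333/16 → NEW=0, ERR=333/16
(0,2): OLD=6683/256 → NEW=0, ERR=6683/256
(0,3): OLD=132797/4096 → NEW=0, ERR=132797/4096
(0,4): OLD=2174763/65536 → NEW=0, ERR=2174763/65536
(0,5): OLD=42486317/1048576 → NEW=0, ERR=42486317/1048576
(1,0): OLD=15703/256 → NEW=0, ERR=15703/256
(1,1): OLD=188257/2048 → NEW=0, ERR=188257/2048
(1,2): OLD=6406389/65536 → NEW=0, ERR=6406389/65536
(1,3): OLD=26411665/262144 → NEW=0, ERR=26411665/262144
(1,4): OLD=1863491795/16777216 → NEW=0, ERR=1863491795/16777216
(1,5): OLD=29348118229/268435456 → NEW=0, ERR=29348118229/268435456
(2,0): OLD=4010939/32768 → NEW=0, ERR=4010939/32768
(2,1): OLD=202836665/1048576 → NEW=255, ERR=-64550215/1048576
(2,2): OLD=1715501163/16777216 → NEW=0, ERR=1715501163/16777216
(2,3): OLD=23374834643/134217728 → NEW=255, ERR=-10850685997/134217728
(2,4): OLD=451562055673/4294967296 → NEW=0, ERR=451562055673/4294967296
(2,5): OLD=11964432223583/68719476736 → NEW=255, ERR=-5559034344097/68719476736
(3,0): OLD=2427811083/16777216 → NEW=255, ERR=-1850378997/16777216
(3,1): OLD=10916279855/134217728 → NEW=0, ERR=10916279855/134217728
(3,2): OLD=173442586109/1073741824 → NEW=255, ERR=-100361579011/1073741824
(3,3): OLD=5700116131447/68719476736 → NEW=0, ERR=5700116131447/68719476736
(3,4): OLD=85170677827735/549755813888 → NEW=255, ERR=-55017054713705/549755813888
(3,5): OLD=356316767653753/8796093022208 → NEW=0, ERR=356316767653753/8796093022208
(4,0): OLD=265823841349/2147483648 → NEW=0, ERR=265823841349/2147483648
(4,1): OLD=6705414663681/34359738368 → NEW=255, ERR=-2056318620159/34359738368
(4,2): OLD=131110108391859/1099511627776 → NEW=0, ERR=131110108391859/1099511627776
(4,3): OLD=3456590068420767/17592186044416 → NEW=255, ERR=-1029417372905313/17592186044416
(4,4): OLD=29246776524220047/281474976710656 → NEW=0, ERR=29246776524220047/281474976710656
(4,5): OLD=850562535430481801/4503599627370496 → NEW=255, ERR=-297855369548994679/4503599627370496
(5,0): OLD=113503242133395/549755813888 → NEW=255, ERR=-26684490408045/549755813888
(5,1): OLD=2835102100603331/17592186044416 → NEW=255, ERR=-1650905340722749/17592186044416
(5,2): OLD=21321065037431825/140737488355328 → NEW=255, ERR=-14566994493176815/140737488355328
(5,3): OLD=618639539746541899/4503599627370496 → NEW=255, ERR=-529778365232934581/4503599627370496
(5,4): OLD=1215498449455508331/9007199254740992 → NEW=255, ERR=-1081337360503444629/9007199254740992
(5,5): OLD=17193406611870174503/144115188075855872 → NEW=0, ERR=17193406611870174503/144115188075855872
(6,0): OLD=47635710808097065/281474976710656 → NEW=255, ERR=-24140408253120215/281474976710656
(6,1): OLD=498600214396457845/4503599627370496 → NEW=0, ERR=498600214396457845/4503599627370496
(6,2): OLD=3587916965236470381/18014398509481984 → NEW=255, ERR=-1005754654681435539/18014398509481984
(6,3): OLD=35116390398586849241/288230376151711744 → NEW=0, ERR=35116390398586849241/288230376151711744
(6,4): OLD=1138179559386185825145/4611686018427387904 → NEW=255, ERR=-37800375312798090375/4611686018427387904
(6,5): OLD=16616305984804680724143/73786976294838206464 → NEW=255, ERR=-2199372970379061924177/73786976294838206464
Output grid:
  Row 0: ......  (6 black, running=6)
  Row 1: ......  (6 black, running=12)
  Row 2: .#.#.#  (3 black, running=15)
  Row 3: #.#.#.  (3 black, running=18)
  Row 4: .#.#.#  (3 black, running=21)
  Row 5: #####.  (1 black, running=22)
  Row 6: #.#.##  (2 black, running=24)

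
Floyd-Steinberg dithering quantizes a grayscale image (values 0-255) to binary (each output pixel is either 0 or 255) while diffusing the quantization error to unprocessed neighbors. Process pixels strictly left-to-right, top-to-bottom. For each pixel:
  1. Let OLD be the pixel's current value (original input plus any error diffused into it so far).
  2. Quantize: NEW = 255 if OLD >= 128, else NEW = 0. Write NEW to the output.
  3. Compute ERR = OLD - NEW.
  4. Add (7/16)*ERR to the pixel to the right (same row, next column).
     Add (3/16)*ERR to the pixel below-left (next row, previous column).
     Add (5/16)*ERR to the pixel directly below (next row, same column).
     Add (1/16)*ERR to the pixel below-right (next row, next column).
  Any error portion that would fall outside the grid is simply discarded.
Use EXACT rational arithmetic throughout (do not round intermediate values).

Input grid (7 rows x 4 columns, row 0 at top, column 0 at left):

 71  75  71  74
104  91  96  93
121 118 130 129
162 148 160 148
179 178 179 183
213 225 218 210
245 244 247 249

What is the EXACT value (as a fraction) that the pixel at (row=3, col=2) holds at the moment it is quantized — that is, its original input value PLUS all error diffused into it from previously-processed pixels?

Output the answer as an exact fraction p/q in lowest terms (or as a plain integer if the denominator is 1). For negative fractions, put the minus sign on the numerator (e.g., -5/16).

(0,0): OLD=71 → NEW=0, ERR=71
(0,1): OLD=1697/16 → NEW=0, ERR=1697/16
(0,2): OLD=30055/256 → NEW=0, ERR=30055/256
(0,3): OLD=513489/4096 → NEW=0, ERR=513489/4096
(1,0): OLD=37395/256 → NEW=255, ERR=-27885/256
(1,1): OLD=210821/2048 → NEW=0, ERR=210821/2048
(1,2): OLD=13622249/65536 → NEW=255, ERR=-3089431/65536
(1,3): OLD=124664751/1048576 → NEW=0, ERR=124664751/1048576
(2,0): OLD=3481991/32768 → NEW=0, ERR=3481991/32768
(2,1): OLD=189804349/1048576 → NEW=255, ERR=-77582531/1048576
(2,2): OLD=234092561/2097152 → NEW=0, ERR=234092561/2097152
(2,3): OLD=7114955373/33554432 → NEW=255, ERR=-1441424787/33554432
(3,0): OLD=3042279959/16777216 → NEW=255, ERR=-1235910121/16777216
(3,1): OLD=32271475017/268435456 → NEW=0, ERR=32271475017/268435456
(3,2): OLD=1008459008695/4294967296 → NEW=255, ERR=-86757651785/4294967296
Target (3,2): original=160, with diffused error = 1008459008695/4294967296

Answer: 1008459008695/4294967296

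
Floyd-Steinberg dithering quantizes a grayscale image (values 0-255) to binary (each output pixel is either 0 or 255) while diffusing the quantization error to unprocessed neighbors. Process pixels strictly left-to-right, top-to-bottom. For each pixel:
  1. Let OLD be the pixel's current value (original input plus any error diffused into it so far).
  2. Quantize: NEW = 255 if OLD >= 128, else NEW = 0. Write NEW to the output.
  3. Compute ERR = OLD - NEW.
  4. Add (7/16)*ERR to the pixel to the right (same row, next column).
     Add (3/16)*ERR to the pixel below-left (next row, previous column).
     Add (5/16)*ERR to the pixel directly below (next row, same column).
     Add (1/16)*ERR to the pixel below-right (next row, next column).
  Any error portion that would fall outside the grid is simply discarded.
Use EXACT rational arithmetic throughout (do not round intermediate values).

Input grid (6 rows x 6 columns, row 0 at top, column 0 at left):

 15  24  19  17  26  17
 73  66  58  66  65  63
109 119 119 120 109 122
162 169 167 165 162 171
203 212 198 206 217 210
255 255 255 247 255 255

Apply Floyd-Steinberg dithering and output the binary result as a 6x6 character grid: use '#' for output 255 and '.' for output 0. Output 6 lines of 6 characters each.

Answer: ......
...#..
##.#.#
.##.##
#####.
######

Derivation:
(0,0): OLD=15 → NEW=0, ERR=15
(0,1): OLD=489/16 → NEW=0, ERR=489/16
(0,2): OLD=8287/256 → NEW=0, ERR=8287/256
(0,3): OLD=127641/4096 → NEW=0, ERR=127641/4096
(0,4): OLD=2597423/65536 → NEW=0, ERR=2597423/65536
(0,5): OLD=36007753/1048576 → NEW=0, ERR=36007753/1048576
(1,0): OLD=21355/256 → NEW=0, ERR=21355/256
(1,1): OLD=243821/2048 → NEW=0, ERR=243821/2048
(1,2): OLD=8385649/65536 → NEW=0, ERR=8385649/65536
(1,3): OLD=37007645/262144 → NEW=255, ERR=-29839075/262144
(1,4): OLD=603518135/16777216 → NEW=0, ERR=603518135/16777216
(1,5): OLD=24681621201/268435456 → NEW=0, ERR=24681621201/268435456
(2,0): OLD=5157375/32768 → NEW=255, ERR=-3198465/32768
(2,1): OLD=149637221/1048576 → NEW=255, ERR=-117749659/1048576
(2,2): OLD=1609860463/16777216 → NEW=0, ERR=1609860463/16777216
(2,3): OLD=18945027255/134217728 → NEW=255, ERR=-15280493385/134217728
(2,4): OLD=345995629477/4294967296 → NEW=0, ERR=345995629477/4294967296
(2,5): OLD=12934775906771/68719476736 → NEW=255, ERR=-4588690660909/68719476736
(3,0): OLD=1852905615/16777216 → NEW=0, ERR=1852905615/16777216
(3,1): OLD=26053962979/134217728 → NEW=255, ERR=-8171557661/134217728
(3,2): OLD=152454923801/1073741824 → NEW=255, ERR=-121349241319/1073741824
(3,3): OLD=6946167129867/68719476736 → NEW=0, ERR=6946167129867/68719476736
(3,4): OLD=116417009685547/549755813888 → NEW=255, ERR=-23770722855893/549755813888
(3,5): OLD=1198476660943013/8796093022208 → NEW=255, ERR=-1044527059720027/8796093022208
(4,0): OLD=485540732161/2147483648 → NEW=255, ERR=-62067598079/2147483648
(4,1): OLD=5705143205389/34359738368 → NEW=255, ERR=-3056590078451/34359738368
(4,2): OLD=152733947846423/1099511627776 → NEW=255, ERR=-127641517236457/1099511627776
(4,3): OLD=3019307114637843/17592186044416 → NEW=255, ERR=-1466700326688237/17592186044416
(4,4): OLD=42520908429377603/281474976710656 → NEW=255, ERR=-29255210631839677/281474976710656
(4,5): OLD=561674507667504885/4503599627370496 → NEW=0, ERR=561674507667504885/4503599627370496
(5,0): OLD=126052554459767/549755813888 → NEW=255, ERR=-14135178081673/549755813888
(5,1): OLD=3384357373704679/17592186044416 → NEW=255, ERR=-1101650067621401/17592186044416
(5,2): OLD=23944086054359645/140737488355328 → NEW=255, ERR=-11943973476248995/140737488355328
(5,3): OLD=707395592849915599/4503599627370496 → NEW=255, ERR=-441022312129560881/4503599627370496
(5,4): OLD=1782082710448481167/9007199254740992 → NEW=255, ERR=-514753099510471793/9007199254740992
(5,5): OLD=37826679599226123995/144115188075855872 → NEW=255, ERR=1077306639882876635/144115188075855872
Row 0: ......
Row 1: ...#..
Row 2: ##.#.#
Row 3: .##.##
Row 4: #####.
Row 5: ######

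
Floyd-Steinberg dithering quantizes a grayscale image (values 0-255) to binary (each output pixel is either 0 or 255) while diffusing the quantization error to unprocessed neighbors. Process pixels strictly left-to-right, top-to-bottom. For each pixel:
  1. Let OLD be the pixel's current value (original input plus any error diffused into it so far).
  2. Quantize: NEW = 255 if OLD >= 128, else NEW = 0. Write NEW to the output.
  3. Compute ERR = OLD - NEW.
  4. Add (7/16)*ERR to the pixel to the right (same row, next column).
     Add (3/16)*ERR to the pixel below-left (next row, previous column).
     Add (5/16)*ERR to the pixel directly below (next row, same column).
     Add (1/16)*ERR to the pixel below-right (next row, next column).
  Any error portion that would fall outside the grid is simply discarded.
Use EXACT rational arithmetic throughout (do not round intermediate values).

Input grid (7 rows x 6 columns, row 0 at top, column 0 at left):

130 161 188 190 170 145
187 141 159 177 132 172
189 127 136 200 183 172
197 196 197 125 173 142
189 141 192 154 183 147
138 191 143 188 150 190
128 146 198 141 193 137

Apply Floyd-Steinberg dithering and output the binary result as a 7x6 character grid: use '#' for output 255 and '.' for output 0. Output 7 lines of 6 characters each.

Answer: #.###.
#.#.##
#.##.#
###.#.
#.####
.#.#.#
#.###.

Derivation:
(0,0): OLD=130 → NEW=255, ERR=-125
(0,1): OLD=1701/16 → NEW=0, ERR=1701/16
(0,2): OLD=60035/256 → NEW=255, ERR=-5245/256
(0,3): OLD=741525/4096 → NEW=255, ERR=-302955/4096
(0,4): OLD=9020435/65536 → NEW=255, ERR=-7691245/65536
(0,5): OLD=98204805/1048576 → NEW=0, ERR=98204805/1048576
(1,0): OLD=42975/256 → NEW=255, ERR=-22305/256
(1,1): OLD=254873/2048 → NEW=0, ERR=254873/2048
(1,2): OLD=13095437/65536 → NEW=255, ERR=-3616243/65536
(1,3): OLD=27907849/262144 → NEW=0, ERR=27907849/262144
(1,4): OLD=2597770619/16777216 → NEW=255, ERR=-1680419461/16777216
(1,5): OLD=40295387885/268435456 → NEW=255, ERR=-28155653395/268435456
(2,0): OLD=6065571/32768 → NEW=255, ERR=-2290269/32768
(2,1): OLD=125326257/1048576 → NEW=0, ERR=125326257/1048576
(2,2): OLD=3335074899/16777216 → NEW=255, ERR=-943115181/16777216
(2,3): OLD=25024390011/134217728 → NEW=255, ERR=-9201130629/134217728
(2,4): OLD=466840306673/4294967296 → NEW=0, ERR=466840306673/4294967296
(2,5): OLD=12404992491687/68719476736 → NEW=255, ERR=-5118474075993/68719476736
(3,0): OLD=3314647283/16777216 → NEW=255, ERR=-963542797/16777216
(3,1): OLD=25946343543/134217728 → NEW=255, ERR=-8279177097/134217728
(3,2): OLD=157906900373/1073741824 → NEW=255, ERR=-115897264747/1073741824
(3,3): OLD=5031713712127/68719476736 → NEW=0, ERR=5031713712127/68719476736
(3,4): OLD=121359165506975/549755813888 → NEW=255, ERR=-18828567034465/549755813888
(3,5): OLD=972261836126705/8796093022208 → NEW=0, ERR=972261836126705/8796093022208
(4,0): OLD=342495166301/2147483648 → NEW=255, ERR=-205113163939/2147483648
(4,1): OLD=1927879728057/34359738368 → NEW=0, ERR=1927879728057/34359738368
(4,2): OLD=211865626469467/1099511627776 → NEW=255, ERR=-68509838613413/1099511627776
(4,3): OLD=2400514676208615/17592186044416 → NEW=255, ERR=-2085492765117465/17592186044416
(4,4): OLD=41020590383778135/281474976710656 → NEW=255, ERR=-30755528677439145/281474976710656
(4,5): OLD=592662111940015617/4503599627370496 → NEW=255, ERR=-555755793039460863/4503599627370496
(5,0): OLD=65240888385595/549755813888 → NEW=0, ERR=65240888385595/549755813888
(5,1): OLD=4271393272593899/17592186044416 → NEW=255, ERR=-214614168732181/17592186044416
(5,2): OLD=13999215762419145/140737488355328 → NEW=0, ERR=13999215762419145/140737488355328
(5,3): OLD=766021224692772915/4503599627370496 → NEW=255, ERR=-382396680286703565/4503599627370496
(5,4): OLD=433783315312335027/9007199254740992 → NEW=0, ERR=433783315312335027/9007199254740992
(5,5): OLD=23876634093526299599/144115188075855872 → NEW=255, ERR=-12872738865816947761/144115188075855872
(6,0): OLD=45823496654462625/281474976710656 → NEW=255, ERR=-25952622406754655/281474976710656
(6,1): OLD=576086684678174861/4503599627370496 → NEW=0, ERR=576086684678174861/4503599627370496
(6,2): OLD=4834438416547117381/18014398509481984 → NEW=255, ERR=240766796629211461/18014398509481984
(6,3): OLD=39072516517525425553/288230376151711744 → NEW=255, ERR=-34426229401161069167/288230376151711744
(6,4): OLD=616767305465081270897/4611686018427387904 → NEW=255, ERR=-559212629233902644623/4611686018427387904
(6,5): OLD=4356786186664719665271/73786976294838206464 → NEW=0, ERR=4356786186664719665271/73786976294838206464
Row 0: #.###.
Row 1: #.#.##
Row 2: #.##.#
Row 3: ###.#.
Row 4: #.####
Row 5: .#.#.#
Row 6: #.###.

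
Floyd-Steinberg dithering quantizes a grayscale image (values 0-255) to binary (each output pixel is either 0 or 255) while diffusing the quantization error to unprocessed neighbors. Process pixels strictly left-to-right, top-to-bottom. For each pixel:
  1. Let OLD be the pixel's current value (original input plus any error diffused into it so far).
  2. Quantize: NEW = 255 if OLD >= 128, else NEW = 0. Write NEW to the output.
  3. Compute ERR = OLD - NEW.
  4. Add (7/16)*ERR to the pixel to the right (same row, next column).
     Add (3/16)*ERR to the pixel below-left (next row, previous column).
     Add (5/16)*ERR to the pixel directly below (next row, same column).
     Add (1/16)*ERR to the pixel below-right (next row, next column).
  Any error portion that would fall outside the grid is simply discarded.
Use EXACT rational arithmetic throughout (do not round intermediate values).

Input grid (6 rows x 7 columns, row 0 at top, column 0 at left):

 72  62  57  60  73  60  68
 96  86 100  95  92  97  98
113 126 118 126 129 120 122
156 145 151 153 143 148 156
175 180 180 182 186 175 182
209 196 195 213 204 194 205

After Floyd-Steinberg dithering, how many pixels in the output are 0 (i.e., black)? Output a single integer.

Answer: 18

Derivation:
(0,0): OLD=72 → NEW=0, ERR=72
(0,1): OLD=187/2 → NEW=0, ERR=187/2
(0,2): OLD=3133/32 → NEW=0, ERR=3133/32
(0,3): OLD=52651/512 → NEW=0, ERR=52651/512
(0,4): OLD=966573/8192 → NEW=0, ERR=966573/8192
(0,5): OLD=14630331/131072 → NEW=0, ERR=14630331/131072
(0,6): OLD=245018653/2097152 → NEW=0, ERR=245018653/2097152
(1,0): OLD=4353/32 → NEW=255, ERR=-3807/32
(1,1): OLD=22023/256 → NEW=0, ERR=22023/256
(1,2): OLD=1583987/8192 → NEW=255, ERR=-504973/8192
(1,3): OLD=4207719/32768 → NEW=255, ERR=-4148121/32768
(1,4): OLD=211486085/2097152 → NEW=0, ERR=211486085/2097152
(1,5): OLD=3444053813/16777216 → NEW=255, ERR=-834136267/16777216
(1,6): OLD=32141149307/268435456 → NEW=0, ERR=32141149307/268435456
(2,0): OLD=376637/4096 → NEW=0, ERR=376637/4096
(2,1): OLD=22822159/131072 → NEW=255, ERR=-10601201/131072
(2,2): OLD=94356013/2097152 → NEW=0, ERR=94356013/2097152
(2,3): OLD=2033068485/16777216 → NEW=0, ERR=2033068485/16777216
(2,4): OLD=26346424933/134217728 → NEW=255, ERR=-7879095707/134217728
(2,5): OLD=461851501063/4294967296 → NEW=0, ERR=461851501063/4294967296
(2,6): OLD=13974489729441/68719476736 → NEW=255, ERR=-3548976838239/68719476736
(3,0): OLD=355614029/2097152 → NEW=255, ERR=-179159731/2097152
(3,1): OLD=1619542313/16777216 → NEW=0, ERR=1619542313/16777216
(3,2): OLD=30193521147/134217728 → NEW=255, ERR=-4031999493/134217728
(3,3): OLD=91016309701/536870912 → NEW=255, ERR=-45885772859/536870912
(3,4): OLD=7902646615373/68719476736 → NEW=0, ERR=7902646615373/68719476736
(3,5): OLD=120156669893399/549755813888 → NEW=255, ERR=-20031062648041/549755813888
(3,6): OLD=1149130991534665/8796093022208 → NEW=255, ERR=-1093872729128375/8796093022208
(4,0): OLD=44668442499/268435456 → NEW=255, ERR=-23782598781/268435456
(4,1): OLD=689054864327/4294967296 → NEW=255, ERR=-406161796153/4294967296
(4,2): OLD=8194597604041/68719476736 → NEW=0, ERR=8194597604041/68719476736
(4,3): OLD=124874980479731/549755813888 → NEW=255, ERR=-15312752061709/549755813888
(4,4): OLD=868954841480953/4398046511104 → NEW=255, ERR=-252547018850567/4398046511104
(4,5): OLD=17220837765813801/140737488355328 → NEW=0, ERR=17220837765813801/140737488355328
(4,6): OLD=437735660083243247/2251799813685248 → NEW=255, ERR=-136473292406494993/2251799813685248
(5,0): OLD=11241277346885/68719476736 → NEW=255, ERR=-6282189220795/68719476736
(5,1): OLD=78765729165239/549755813888 → NEW=255, ERR=-61422003376201/549755813888
(5,2): OLD=757570526883041/4398046511104 → NEW=255, ERR=-363931333448479/4398046511104
(5,3): OLD=5797663141670821/35184372088832 → NEW=255, ERR=-3174351740981339/35184372088832
(5,4): OLD=377820238997866279/2251799813685248 → NEW=255, ERR=-196388713491871961/2251799813685248
(5,5): OLD=3226904348815017431/18014398509481984 → NEW=255, ERR=-1366767271102888489/18014398509481984
(5,6): OLD=46265191751145054905/288230376151711744 → NEW=255, ERR=-27233554167541439815/288230376151711744
Output grid:
  Row 0: .......  (7 black, running=7)
  Row 1: #.##.#.  (3 black, running=10)
  Row 2: .#..#.#  (4 black, running=14)
  Row 3: #.##.##  (2 black, running=16)
  Row 4: ##.##.#  (2 black, running=18)
  Row 5: #######  (0 black, running=18)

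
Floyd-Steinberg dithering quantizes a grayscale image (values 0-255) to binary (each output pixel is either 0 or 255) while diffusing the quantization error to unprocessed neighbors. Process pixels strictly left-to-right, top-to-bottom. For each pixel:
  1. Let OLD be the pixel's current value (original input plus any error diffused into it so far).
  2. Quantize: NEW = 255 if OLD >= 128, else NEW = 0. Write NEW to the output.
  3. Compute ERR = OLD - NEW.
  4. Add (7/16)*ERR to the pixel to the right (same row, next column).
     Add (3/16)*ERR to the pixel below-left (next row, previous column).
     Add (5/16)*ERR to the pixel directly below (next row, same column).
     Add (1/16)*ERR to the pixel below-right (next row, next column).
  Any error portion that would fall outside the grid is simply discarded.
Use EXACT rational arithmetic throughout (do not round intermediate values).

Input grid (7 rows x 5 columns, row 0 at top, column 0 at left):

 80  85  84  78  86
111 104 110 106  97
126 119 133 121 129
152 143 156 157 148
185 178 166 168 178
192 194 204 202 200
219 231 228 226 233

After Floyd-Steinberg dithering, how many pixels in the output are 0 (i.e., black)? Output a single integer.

(0,0): OLD=80 → NEW=0, ERR=80
(0,1): OLD=120 → NEW=0, ERR=120
(0,2): OLD=273/2 → NEW=255, ERR=-237/2
(0,3): OLD=837/32 → NEW=0, ERR=837/32
(0,4): OLD=49891/512 → NEW=0, ERR=49891/512
(1,0): OLD=317/2 → NEW=255, ERR=-193/2
(1,1): OLD=1313/16 → NEW=0, ERR=1313/16
(1,2): OLD=62093/512 → NEW=0, ERR=62093/512
(1,3): OLD=364741/2048 → NEW=255, ERR=-157499/2048
(1,4): OLD=3127391/32768 → NEW=0, ERR=3127391/32768
(2,0): OLD=28475/256 → NEW=0, ERR=28475/256
(2,1): OLD=1720449/8192 → NEW=255, ERR=-368511/8192
(2,2): OLD=18602707/131072 → NEW=255, ERR=-14820653/131072
(2,3): OLD=153035641/2097152 → NEW=0, ERR=153035641/2097152
(2,4): OLD=6239257359/33554432 → NEW=255, ERR=-2317122801/33554432
(3,0): OLD=23373411/131072 → NEW=255, ERR=-10049949/131072
(3,1): OLD=85089727/1048576 → NEW=0, ERR=85089727/1048576
(3,2): OLD=5604863437/33554432 → NEW=255, ERR=-2951516723/33554432
(3,3): OLD=8140688979/67108864 → NEW=0, ERR=8140688979/67108864
(3,4): OLD=197624525307/1073741824 → NEW=255, ERR=-76179639813/1073741824
(4,0): OLD=2957056181/16777216 → NEW=255, ERR=-1321133899/16777216
(4,1): OLD=79254166957/536870912 → NEW=255, ERR=-57647915603/536870912
(4,2): OLD=1025214870931/8589934592 → NEW=0, ERR=1025214870931/8589934592
(4,3): OLD=32892389589773/137438953472 → NEW=255, ERR=-2154543545587/137438953472
(4,4): OLD=344261496217819/2199023255552 → NEW=255, ERR=-216489433947941/2199023255552
(5,0): OLD=1264942271015/8589934592 → NEW=255, ERR=-925491049945/8589934592
(5,1): OLD=8986055216109/68719476736 → NEW=255, ERR=-8537411351571/68719476736
(5,2): OLD=389872677853965/2199023255552 → NEW=255, ERR=-170878252311795/2199023255552
(5,3): OLD=1337929654307263/8796093022208 → NEW=255, ERR=-905074066355777/8796093022208
(5,4): OLD=17344299740698773/140737488355328 → NEW=0, ERR=17344299740698773/140737488355328
(6,0): OLD=178161170430431/1099511627776 → NEW=255, ERR=-102214294652449/1099511627776
(6,1): OLD=4581043545413241/35184372088832 → NEW=255, ERR=-4390971337238919/35184372088832
(6,2): OLD=68713486426169427/562949953421312 → NEW=0, ERR=68713486426169427/562949953421312
(6,3): OLD=2391384499617367297/9007199254740992 → NEW=255, ERR=94548689658414337/9007199254740992
(6,4): OLD=38864059722358610247/144115188075855872 → NEW=255, ERR=2114686763015362887/144115188075855872
Output grid:
  Row 0: ..#..  (4 black, running=4)
  Row 1: #..#.  (3 black, running=7)
  Row 2: .##.#  (2 black, running=9)
  Row 3: #.#.#  (2 black, running=11)
  Row 4: ##.##  (1 black, running=12)
  Row 5: ####.  (1 black, running=13)
  Row 6: ##.##  (1 black, running=14)

Answer: 14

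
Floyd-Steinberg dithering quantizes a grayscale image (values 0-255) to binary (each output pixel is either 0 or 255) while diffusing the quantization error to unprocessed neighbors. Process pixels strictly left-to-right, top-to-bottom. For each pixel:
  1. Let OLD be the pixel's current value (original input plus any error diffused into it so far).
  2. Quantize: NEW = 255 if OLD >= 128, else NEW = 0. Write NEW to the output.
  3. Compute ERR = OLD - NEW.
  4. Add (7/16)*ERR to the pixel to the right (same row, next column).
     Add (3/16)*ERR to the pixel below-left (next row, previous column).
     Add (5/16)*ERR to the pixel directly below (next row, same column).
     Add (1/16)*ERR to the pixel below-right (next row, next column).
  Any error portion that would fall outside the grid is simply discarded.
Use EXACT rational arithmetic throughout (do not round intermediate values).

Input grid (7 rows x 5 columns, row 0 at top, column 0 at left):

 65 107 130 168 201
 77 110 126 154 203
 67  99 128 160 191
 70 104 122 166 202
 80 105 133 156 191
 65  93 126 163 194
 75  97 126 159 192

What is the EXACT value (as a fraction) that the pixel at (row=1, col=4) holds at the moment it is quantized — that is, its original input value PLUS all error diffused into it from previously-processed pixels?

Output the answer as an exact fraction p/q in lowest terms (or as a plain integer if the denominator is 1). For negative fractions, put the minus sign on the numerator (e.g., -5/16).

Answer: 916428569/4194304

Derivation:
(0,0): OLD=65 → NEW=0, ERR=65
(0,1): OLD=2167/16 → NEW=255, ERR=-1913/16
(0,2): OLD=19889/256 → NEW=0, ERR=19889/256
(0,3): OLD=827351/4096 → NEW=255, ERR=-217129/4096
(0,4): OLD=11652833/65536 → NEW=255, ERR=-5058847/65536
(1,0): OLD=19173/256 → NEW=0, ERR=19173/256
(1,1): OLD=254019/2048 → NEW=0, ERR=254019/2048
(1,2): OLD=12263807/65536 → NEW=255, ERR=-4447873/65536
(1,3): OLD=25722579/262144 → NEW=0, ERR=25722579/262144
(1,4): OLD=916428569/4194304 → NEW=255, ERR=-153118951/4194304
Target (1,4): original=203, with diffused error = 916428569/4194304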